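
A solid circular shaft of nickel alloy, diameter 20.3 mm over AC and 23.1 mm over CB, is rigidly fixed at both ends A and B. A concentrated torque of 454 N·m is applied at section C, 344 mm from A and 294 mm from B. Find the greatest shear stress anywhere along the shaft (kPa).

124000 kPa

Compatibility: T_A·a/J_AC = T_B·b/J_CB with T_A + T_B = T₀.
J_AC = 1.67×10^-8 m⁴, J_CB = 2.80×10^-8 m⁴, so T_A = T₀·(J_AC/a)/((J_AC/a)+(J_CB/b)) = 153.3 N·m, T_B = 300.7 N·m.
τ in each portion: τ_AC = 9.33×10^7 Pa, τ_CB = 1.24×10^8 Pa; maximum is in CB.
τ_max = T_CB·r/J = 300.7·0.0116/2.80×10^-8 = 1.242×10^8 Pa.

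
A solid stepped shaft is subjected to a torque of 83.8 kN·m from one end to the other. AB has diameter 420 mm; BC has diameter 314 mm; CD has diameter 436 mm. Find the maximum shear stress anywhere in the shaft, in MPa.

13.8 MPa

Under the same torque, τ_max = 16T/(πd³) is largest where d is smallest — segment BC (d = 314 mm).
τ_max = 16·83800/(π·(0.314)³) = 1.379×10^7 Pa.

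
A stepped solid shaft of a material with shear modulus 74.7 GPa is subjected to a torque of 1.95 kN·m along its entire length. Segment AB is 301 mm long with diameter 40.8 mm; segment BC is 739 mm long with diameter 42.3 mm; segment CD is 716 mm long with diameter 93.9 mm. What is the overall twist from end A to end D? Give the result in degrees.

5.31°

J_AB = π(0.0408)⁴/32 = 2.72×10^-7 m⁴; J_BC = π(0.0423)⁴/32 = 3.14×10^-7 m⁴; J_CD = π(0.0939)⁴/32 = 7.63×10^-6 m⁴.
θ = (T/G)·Σ L_i/J_i = (1950/74.7×10⁹)·(0.301/2.72×10^-7 + 0.739/3.14×10^-7 + 0.716/7.63×10^-6) = 0.09271 rad.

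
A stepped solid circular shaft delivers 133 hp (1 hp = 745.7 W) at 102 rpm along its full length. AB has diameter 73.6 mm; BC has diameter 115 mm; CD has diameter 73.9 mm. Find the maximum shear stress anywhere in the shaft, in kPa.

ω = 2π·102/60 = 10.68 rad/s, so T = P/ω = 133×745.7 / 10.68 = 9285 N·m.
Under the same torque, τ_max = 16T/(πd³) is largest where d is smallest — segment AB (d = 73.6 mm).
τ_max = 16·9285/(π·(0.0736)³) = 1.186×10^8 Pa.

119000 kPa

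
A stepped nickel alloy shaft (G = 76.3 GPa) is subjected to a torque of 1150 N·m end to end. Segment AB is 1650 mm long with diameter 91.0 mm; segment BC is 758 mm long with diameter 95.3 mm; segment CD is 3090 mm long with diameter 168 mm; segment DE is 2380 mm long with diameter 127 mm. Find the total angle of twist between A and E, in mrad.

7.10 mrad

J_AB = π(0.0910)⁴/32 = 6.73×10^-6 m⁴; J_BC = π(0.0953)⁴/32 = 8.10×10^-6 m⁴; J_CD = π(0.168)⁴/32 = 7.82×10^-5 m⁴; J_DE = π(0.127)⁴/32 = 2.55×10^-5 m⁴.
θ = (T/G)·Σ L_i/J_i = (1150/76.3×10⁹)·(1.65/6.73×10^-6 + 0.758/8.10×10^-6 + 3.09/7.82×10^-5 + 2.38/2.55×10^-5) = 7.105×10^-3 rad.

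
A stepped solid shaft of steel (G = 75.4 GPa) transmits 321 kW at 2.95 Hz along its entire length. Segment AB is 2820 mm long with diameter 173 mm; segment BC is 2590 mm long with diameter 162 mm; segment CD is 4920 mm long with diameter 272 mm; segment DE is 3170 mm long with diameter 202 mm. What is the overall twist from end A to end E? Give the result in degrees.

1.30°

ω = 2π·2.95 = 18.54 rad/s, so T = P/ω = 321×10³ / 18.54 = 17320 N·m.
J_AB = π(0.173)⁴/32 = 8.79×10^-5 m⁴; J_BC = π(0.162)⁴/32 = 6.76×10^-5 m⁴; J_CD = π(0.272)⁴/32 = 5.37×10^-4 m⁴; J_DE = π(0.202)⁴/32 = 1.63×10^-4 m⁴.
θ = (T/G)·Σ L_i/J_i = (17320/75.4×10⁹)·(2.82/8.79×10^-5 + 2.59/6.76×10^-5 + 4.92/5.37×10^-4 + 3.17/1.63×10^-4) = 0.02272 rad.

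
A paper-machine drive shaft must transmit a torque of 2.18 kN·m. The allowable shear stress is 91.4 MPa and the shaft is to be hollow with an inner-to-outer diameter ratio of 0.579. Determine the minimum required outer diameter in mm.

51.5 mm

For a hollow shaft with d_i/d_o = 0.579: τ_max = 16T/(π d_o³ (1−k⁴)), so d_o = [16T/(π τ_allow (1−k⁴))]^(1/3) = [16·2180/(π·9.14×10^7·0.8876)]^(1/3) = 0.05153 m.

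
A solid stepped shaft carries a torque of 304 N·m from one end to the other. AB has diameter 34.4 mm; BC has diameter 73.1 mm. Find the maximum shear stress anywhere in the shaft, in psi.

5520 psi

Under the same torque, τ_max = 16T/(πd³) is largest where d is smallest — segment AB (d = 34.4 mm).
τ_max = 16·304.0/(π·(0.0344)³) = 3.803×10^7 Pa.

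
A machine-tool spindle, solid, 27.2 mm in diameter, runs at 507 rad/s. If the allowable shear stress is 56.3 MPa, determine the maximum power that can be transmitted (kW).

J = πd⁴/32 = π(0.0272)⁴/32 = 5.374×10^-8 m⁴.
T_max = τ_allow·J/r = 5.63×10^7 × 5.374×10^-8 / 0.0136 = 222.5 N·m.
ω = 507 rad/s, so P_max = T_max·ω = 1.128×10^5 W.

113 kW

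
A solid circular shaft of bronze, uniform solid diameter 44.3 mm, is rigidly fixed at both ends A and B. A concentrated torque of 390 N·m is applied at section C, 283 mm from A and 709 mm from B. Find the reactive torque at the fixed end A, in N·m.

279 N·m

With uniform GJ and both ends fixed, compatibility θ_AC = θ_CB gives T_A·a = T_B·b, together with T_A + T_B = T₀.
T_A = T₀·b/(a+b) = 390.0·709/992.0 = 278.7 N·m; T_B = 111.3 N·m.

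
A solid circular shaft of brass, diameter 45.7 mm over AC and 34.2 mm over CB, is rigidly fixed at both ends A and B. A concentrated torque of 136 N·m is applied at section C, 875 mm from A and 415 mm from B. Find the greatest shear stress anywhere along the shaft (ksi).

Compatibility: T_A·a/J_AC = T_B·b/J_CB with T_A + T_B = T₀.
J_AC = 4.28×10^-7 m⁴, J_CB = 1.34×10^-7 m⁴, so T_A = T₀·(J_AC/a)/((J_AC/a)+(J_CB/b)) = 81.86 N·m, T_B = 54.14 N·m.
τ in each portion: τ_AC = 4.37×10^6 Pa, τ_CB = 6.89×10^6 Pa; maximum is in CB.
τ_max = T_CB·r/J = 54.14·0.0171/1.34×10^-7 = 6.893×10^6 Pa.

1.00 ksi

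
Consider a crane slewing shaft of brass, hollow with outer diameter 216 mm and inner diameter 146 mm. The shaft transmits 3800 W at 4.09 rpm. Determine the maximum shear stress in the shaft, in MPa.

5.67 MPa

ω = 2π·4.09/60 = 0.4283 rad/s, so T = P/ω = 3800 / 0.4283 = 8872 N·m.
J = π(d_o⁴ − d_i⁴)/32 = π(0.216⁴ − 0.146⁴)/32 = 1.691×10^-4 m⁴.
τ_max = T·r/J = 8872 × 0.108 / 1.691×10^-4 = 5.667×10^6 Pa.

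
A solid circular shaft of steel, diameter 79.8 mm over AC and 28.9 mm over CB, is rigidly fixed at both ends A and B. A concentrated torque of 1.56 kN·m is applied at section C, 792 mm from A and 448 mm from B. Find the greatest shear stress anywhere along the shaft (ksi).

Compatibility: T_A·a/J_AC = T_B·b/J_CB with T_A + T_B = T₀.
J_AC = 3.98×10^-6 m⁴, J_CB = 6.85×10^-8 m⁴, so T_A = T₀·(J_AC/a)/((J_AC/a)+(J_CB/b)) = 1514 N·m, T_B = 46.04 N·m.
τ in each portion: τ_AC = 1.52×10^7 Pa, τ_CB = 9.71×10^6 Pa; maximum is in AC.
τ_max = T_AC·r/J = 1514·0.0399/3.98×10^-6 = 1.517×10^7 Pa.

2.20 ksi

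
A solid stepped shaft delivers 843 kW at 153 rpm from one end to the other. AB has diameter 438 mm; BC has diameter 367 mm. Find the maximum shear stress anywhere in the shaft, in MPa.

ω = 2π·153/60 = 16.02 rad/s, so T = P/ω = 843×10³ / 16.02 = 52610 N·m.
Under the same torque, τ_max = 16T/(πd³) is largest where d is smallest — segment BC (d = 367 mm).
τ_max = 16·52610/(π·(0.367)³) = 5.421×10^6 Pa.

5.42 MPa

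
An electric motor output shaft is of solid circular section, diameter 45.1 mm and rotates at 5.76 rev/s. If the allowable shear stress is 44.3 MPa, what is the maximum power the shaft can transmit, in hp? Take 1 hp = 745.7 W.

38.7 hp

J = πd⁴/32 = π(0.0451)⁴/32 = 4.062×10^-7 m⁴.
T_max = τ_allow·J/r = 4.43×10^7 × 4.062×10^-7 / 0.0226 = 797.9 N·m.
ω = 2π·5.76 = 36.19 rad/s, so P_max = T_max·ω = 2.888×10^4 W.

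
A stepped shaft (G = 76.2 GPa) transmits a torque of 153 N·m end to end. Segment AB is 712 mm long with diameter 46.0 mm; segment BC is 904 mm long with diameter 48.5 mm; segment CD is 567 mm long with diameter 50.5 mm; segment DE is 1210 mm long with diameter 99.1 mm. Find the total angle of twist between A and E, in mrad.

8.63 mrad

J_AB = π(0.0460)⁴/32 = 4.40×10^-7 m⁴; J_BC = π(0.0485)⁴/32 = 5.43×10^-7 m⁴; J_CD = π(0.0505)⁴/32 = 6.39×10^-7 m⁴; J_DE = π(0.0991)⁴/32 = 9.47×10^-6 m⁴.
θ = (T/G)·Σ L_i/J_i = (153.0/76.2×10⁹)·(0.712/4.40×10^-7 + 0.904/5.43×10^-7 + 0.567/6.39×10^-7 + 1.21/9.47×10^-6) = 8.633×10^-3 rad.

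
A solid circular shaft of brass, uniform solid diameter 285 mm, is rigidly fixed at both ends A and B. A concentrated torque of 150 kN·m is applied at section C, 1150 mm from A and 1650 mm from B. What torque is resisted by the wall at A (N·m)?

88400 N·m

With uniform GJ and both ends fixed, compatibility θ_AC = θ_CB gives T_A·a = T_B·b, together with T_A + T_B = T₀.
T_A = T₀·b/(a+b) = 150000·1650/2800 = 88390 N·m; T_B = 61610 N·m.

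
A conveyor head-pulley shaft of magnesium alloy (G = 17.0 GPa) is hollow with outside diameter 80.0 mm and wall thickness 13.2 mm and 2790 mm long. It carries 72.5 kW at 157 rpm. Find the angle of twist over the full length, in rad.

0.225 rad

ω = 2π·157/60 = 16.44 rad/s, so T = P/ω = 72.5×10³ / 16.44 = 4410 N·m.
J = π(d_o⁴ − d_i⁴)/32 = π(0.0800⁴ − 0.0536⁴)/32 = 3.211×10^-6 m⁴.
θ = T·L/(G·J) = 4410 × 2.79 / (17.0×10⁹ × 3.211×10^-6) = 0.2254 rad.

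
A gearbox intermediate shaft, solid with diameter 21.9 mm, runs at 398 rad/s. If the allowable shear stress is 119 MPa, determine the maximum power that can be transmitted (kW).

J = πd⁴/32 = π(0.0219)⁴/32 = 2.258×10^-8 m⁴.
T_max = τ_allow·J/r = 1.19×10^8 × 2.258×10^-8 / 0.0109 = 245.4 N·m.
ω = 398 rad/s, so P_max = T_max·ω = 9.768×10^4 W.

97.7 kW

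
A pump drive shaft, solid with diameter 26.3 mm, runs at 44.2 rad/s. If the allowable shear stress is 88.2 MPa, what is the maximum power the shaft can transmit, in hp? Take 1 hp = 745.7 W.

18.7 hp

J = πd⁴/32 = π(0.0263)⁴/32 = 4.697×10^-8 m⁴.
T_max = τ_allow·J/r = 8.82×10^7 × 4.697×10^-8 / 0.0132 = 315.0 N·m.
ω = 44.2 rad/s, so P_max = T_max·ω = 1.392×10^4 W.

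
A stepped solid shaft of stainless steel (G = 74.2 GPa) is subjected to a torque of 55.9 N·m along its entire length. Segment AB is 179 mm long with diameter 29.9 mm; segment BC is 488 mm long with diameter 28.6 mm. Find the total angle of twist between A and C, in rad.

0.00732 rad

J_AB = π(0.0299)⁴/32 = 7.85×10^-8 m⁴; J_BC = π(0.0286)⁴/32 = 6.57×10^-8 m⁴.
θ = (T/G)·Σ L_i/J_i = (55.90/74.2×10⁹)·(0.179/7.85×10^-8 + 0.488/6.57×10^-8) = 7.316×10^-3 rad.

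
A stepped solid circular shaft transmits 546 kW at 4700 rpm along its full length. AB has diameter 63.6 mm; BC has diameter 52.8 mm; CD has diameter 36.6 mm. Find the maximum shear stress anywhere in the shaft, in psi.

ω = 2π·4700/60 = 492.2 rad/s, so T = P/ω = 546×10³ / 492.2 = 1109 N·m.
Under the same torque, τ_max = 16T/(πd³) is largest where d is smallest — segment CD (d = 36.6 mm).
τ_max = 16·1109/(π·(0.0366)³) = 1.152×10^8 Pa.

16700 psi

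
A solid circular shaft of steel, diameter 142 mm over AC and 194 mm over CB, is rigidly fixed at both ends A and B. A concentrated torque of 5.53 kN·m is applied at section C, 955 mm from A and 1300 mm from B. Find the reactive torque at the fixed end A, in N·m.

1550 N·m

Compatibility: T_A·a/J_AC = T_B·b/J_CB with T_A + T_B = T₀.
J_AC = 3.99×10^-5 m⁴, J_CB = 1.39×10^-4 m⁴, so T_A = T₀·(J_AC/a)/((J_AC/a)+(J_CB/b)) = 1554 N·m, T_B = 3976 N·m.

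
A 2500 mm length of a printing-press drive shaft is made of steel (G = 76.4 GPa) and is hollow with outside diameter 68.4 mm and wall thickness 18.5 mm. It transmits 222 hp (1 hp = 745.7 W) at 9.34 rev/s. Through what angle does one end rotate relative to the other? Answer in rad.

0.0450 rad

ω = 2π·9.34 = 58.68 rad/s, so T = P/ω = 222×745.7 / 58.68 = 2821 N·m.
J = π(d_o⁴ − d_i⁴)/32 = π(0.0684⁴ − 0.0314⁴)/32 = 2.054×10^-6 m⁴.
θ = T·L/(G·J) = 2821 × 2.50 / (76.4×10⁹ × 2.054×10^-6) = 0.04495 rad.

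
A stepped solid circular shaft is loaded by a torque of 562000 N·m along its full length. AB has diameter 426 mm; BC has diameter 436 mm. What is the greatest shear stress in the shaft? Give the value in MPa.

Under the same torque, τ_max = 16T/(πd³) is largest where d is smallest — segment AB (d = 426 mm).
τ_max = 16·562000/(π·(0.426)³) = 3.702×10^7 Pa.

37.0 MPa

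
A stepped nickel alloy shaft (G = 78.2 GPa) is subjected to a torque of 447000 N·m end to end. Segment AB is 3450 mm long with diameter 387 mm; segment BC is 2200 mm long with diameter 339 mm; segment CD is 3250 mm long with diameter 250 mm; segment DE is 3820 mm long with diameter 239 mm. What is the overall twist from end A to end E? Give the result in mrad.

135 mrad

J_AB = π(0.387)⁴/32 = 2.20×10^-3 m⁴; J_BC = π(0.339)⁴/32 = 1.30×10^-3 m⁴; J_CD = π(0.250)⁴/32 = 3.83×10^-4 m⁴; J_DE = π(0.239)⁴/32 = 3.20×10^-4 m⁴.
θ = (T/G)·Σ L_i/J_i = (447000/78.2×10⁹)·(3.45/2.20×10^-3 + 2.20/1.30×10^-3 + 3.25/3.83×10^-4 + 3.82/3.20×10^-4) = 0.1353 rad.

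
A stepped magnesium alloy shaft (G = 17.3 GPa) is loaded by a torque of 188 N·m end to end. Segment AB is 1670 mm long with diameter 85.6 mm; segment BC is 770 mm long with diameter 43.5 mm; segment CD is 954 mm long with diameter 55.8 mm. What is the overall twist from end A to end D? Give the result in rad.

J_AB = π(0.0856)⁴/32 = 5.27×10^-6 m⁴; J_BC = π(0.0435)⁴/32 = 3.52×10^-7 m⁴; J_CD = π(0.0558)⁴/32 = 9.52×10^-7 m⁴.
θ = (T/G)·Σ L_i/J_i = (188.0/17.3×10⁹)·(1.67/5.27×10^-6 + 0.770/3.52×10^-7 + 0.954/9.52×10^-7) = 0.03814 rad.

0.0381 rad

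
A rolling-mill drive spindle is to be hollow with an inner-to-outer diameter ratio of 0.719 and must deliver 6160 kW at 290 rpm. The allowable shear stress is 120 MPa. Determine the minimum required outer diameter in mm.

ω = 2π·290/60 = 30.37 rad/s, so T = P/ω = 6160×10³ / 30.37 = 202800 N·m.
For a hollow shaft with d_i/d_o = 0.719: τ_max = 16T/(π d_o³ (1−k⁴)), so d_o = [16T/(π τ_allow (1−k⁴))]^(1/3) = [16·202800/(π·1.20×10^8·0.7328)]^(1/3) = 0.2273 m.

227 mm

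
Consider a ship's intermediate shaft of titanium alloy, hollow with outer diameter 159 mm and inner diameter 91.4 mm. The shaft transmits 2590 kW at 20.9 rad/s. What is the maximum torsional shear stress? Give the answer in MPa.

176 MPa

ω = 20.9 rad/s, so T = P/ω = 2590×10³ / 20.90 = 123900 N·m.
J = π(d_o⁴ − d_i⁴)/32 = π(0.159⁴ − 0.0914⁴)/32 = 5.589×10^-5 m⁴.
τ_max = T·r/J = 123900 × 0.0795 / 5.589×10^-5 = 1.763×10^8 Pa.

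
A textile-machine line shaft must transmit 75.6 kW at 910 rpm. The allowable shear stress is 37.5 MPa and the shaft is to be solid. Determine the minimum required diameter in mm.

47.6 mm

ω = 2π·910/60 = 95.29 rad/s, so T = P/ω = 75.6×10³ / 95.29 = 793.3 N·m.
For a solid shaft τ_max = 16T/(πd³), so d = (16T/(π τ_allow))^(1/3) = (16·793.3/(π·3.75×10^7))^(1/3) = 0.04758 m.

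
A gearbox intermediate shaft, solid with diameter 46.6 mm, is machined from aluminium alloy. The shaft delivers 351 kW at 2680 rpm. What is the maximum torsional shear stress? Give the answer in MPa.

62.9 MPa

ω = 2π·2680/60 = 280.6 rad/s, so T = P/ω = 351×10³ / 280.6 = 1251 N·m.
J = πd⁴/32 = π(0.0466)⁴/32 = 4.630×10^-7 m⁴.
τ_max = T·r/J = 1251 × 0.0233 / 4.630×10^-7 = 6.294×10^7 Pa.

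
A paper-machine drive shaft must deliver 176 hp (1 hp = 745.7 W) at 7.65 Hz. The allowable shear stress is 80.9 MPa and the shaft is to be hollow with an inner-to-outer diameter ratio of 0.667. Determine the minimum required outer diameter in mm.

59.8 mm

ω = 2π·7.65 = 48.07 rad/s, so T = P/ω = 176×745.7 / 48.07 = 2730 N·m.
For a hollow shaft with d_i/d_o = 0.667: τ_max = 16T/(π d_o³ (1−k⁴)), so d_o = [16T/(π τ_allow (1−k⁴))]^(1/3) = [16·2730/(π·8.09×10^7·0.8021)]^(1/3) = 0.05984 m.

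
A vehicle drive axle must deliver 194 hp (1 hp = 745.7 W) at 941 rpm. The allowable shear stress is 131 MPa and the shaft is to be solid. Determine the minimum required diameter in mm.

38.5 mm

ω = 2π·941/60 = 98.54 rad/s, so T = P/ω = 194×745.7 / 98.54 = 1468 N·m.
For a solid shaft τ_max = 16T/(πd³), so d = (16T/(π τ_allow))^(1/3) = (16·1468/(π·1.31×10^8))^(1/3) = 0.03850 m.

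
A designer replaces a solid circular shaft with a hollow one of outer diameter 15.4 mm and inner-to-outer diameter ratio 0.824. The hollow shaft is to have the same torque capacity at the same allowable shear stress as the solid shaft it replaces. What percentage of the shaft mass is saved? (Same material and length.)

Equal τ_max and T ⇒ the solid shaft needs d_s³ = d_o³(1−k⁴), so d_s = 15.4·(1−0.824⁴)^(1/3) = 12.53 mm.
Area ratio A_h/A_s = d_o²(1−k²)/d_s² = (1−k²)/(1−k⁴)^(2/3) = 0.4847.
Mass saving = 1 − 0.4847 = 51.5 %.

51.5 %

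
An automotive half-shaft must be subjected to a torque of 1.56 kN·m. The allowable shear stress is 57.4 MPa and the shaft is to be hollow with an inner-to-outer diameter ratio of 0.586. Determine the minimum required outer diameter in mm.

For a hollow shaft with d_i/d_o = 0.586: τ_max = 16T/(π d_o³ (1−k⁴)), so d_o = [16T/(π τ_allow (1−k⁴))]^(1/3) = [16·1560/(π·5.74×10^7·0.8821)]^(1/3) = 0.05394 m.

53.9 mm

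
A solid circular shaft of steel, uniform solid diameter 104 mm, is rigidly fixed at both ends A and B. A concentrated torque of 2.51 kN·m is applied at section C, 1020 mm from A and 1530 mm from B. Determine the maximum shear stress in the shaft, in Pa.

With uniform GJ and both ends fixed, compatibility θ_AC = θ_CB gives T_A·a = T_B·b, together with T_A + T_B = T₀.
T_A = T₀·b/(a+b) = 2510·1530/2550 = 1506 N·m; T_B = 1004 N·m.
τ in each portion: τ_AC = 6.82×10^6 Pa, τ_CB = 4.55×10^6 Pa; maximum is in AC.
τ_max = T_AC·r/J = 1506·0.0520/1.15×10^-5 = 6.819×10^6 Pa.

6.82e6 Pa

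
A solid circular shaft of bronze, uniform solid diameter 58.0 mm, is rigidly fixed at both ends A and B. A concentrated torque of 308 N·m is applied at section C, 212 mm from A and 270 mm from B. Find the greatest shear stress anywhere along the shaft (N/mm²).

With uniform GJ and both ends fixed, compatibility θ_AC = θ_CB gives T_A·a = T_B·b, together with T_A + T_B = T₀.
T_A = T₀·b/(a+b) = 308.0·270/482.0 = 172.5 N·m; T_B = 135.5 N·m.
τ in each portion: τ_AC = 4.50×10^6 Pa, τ_CB = 3.54×10^6 Pa; maximum is in AC.
τ_max = T_AC·r/J = 172.5·0.0290/1.11×10^-6 = 4.504×10^6 Pa.

4.50 N/mm²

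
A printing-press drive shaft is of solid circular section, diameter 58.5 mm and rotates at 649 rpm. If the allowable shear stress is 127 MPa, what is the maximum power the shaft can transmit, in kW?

J = πd⁴/32 = π(0.0585)⁴/32 = 1.150×10^-6 m⁴.
T_max = τ_allow·J/r = 1.27×10^8 × 1.150×10^-6 / 0.0293 = 4992 N·m.
ω = 2π·649/60 = 67.96 rad/s, so P_max = T_max·ω = 3.393×10^5 W.

339 kW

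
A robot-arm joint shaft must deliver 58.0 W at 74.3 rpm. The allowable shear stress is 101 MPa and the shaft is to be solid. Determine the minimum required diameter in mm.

7.22 mm

ω = 2π·74.3/60 = 7.781 rad/s, so T = P/ω = 58.0 / 7.781 = 7.454 N·m.
For a solid shaft τ_max = 16T/(πd³), so d = (16T/(π τ_allow))^(1/3) = (16·7.454/(π·1.01×10^8))^(1/3) = 0.007217 m.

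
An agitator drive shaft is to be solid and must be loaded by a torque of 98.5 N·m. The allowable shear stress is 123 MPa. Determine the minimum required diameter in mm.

For a solid shaft τ_max = 16T/(πd³), so d = (16T/(π τ_allow))^(1/3) = (16·98.50/(π·1.23×10^8))^(1/3) = 0.01598 m.

16.0 mm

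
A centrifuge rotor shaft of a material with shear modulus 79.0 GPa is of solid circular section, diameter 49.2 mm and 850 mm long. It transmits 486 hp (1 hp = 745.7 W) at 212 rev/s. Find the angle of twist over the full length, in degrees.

ω = 2π·212 = 1332 rad/s, so T = P/ω = 486×745.7 / 1332 = 272.1 N·m.
J = πd⁴/32 = π(0.0492)⁴/32 = 5.753×10^-7 m⁴.
θ = T·L/(G·J) = 272.1 × 0.850 / (79.0×10⁹ × 5.753×10^-7) = 5.089×10^-3 rad.

0.292°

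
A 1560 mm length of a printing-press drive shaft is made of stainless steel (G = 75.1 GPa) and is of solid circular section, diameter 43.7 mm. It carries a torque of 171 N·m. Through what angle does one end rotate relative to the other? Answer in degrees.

0.568°

J = πd⁴/32 = π(0.0437)⁴/32 = 3.580×10^-7 m⁴.
θ = T·L/(G·J) = 171.0 × 1.56 / (75.1×10⁹ × 3.580×10^-7) = 9.921×10^-3 rad.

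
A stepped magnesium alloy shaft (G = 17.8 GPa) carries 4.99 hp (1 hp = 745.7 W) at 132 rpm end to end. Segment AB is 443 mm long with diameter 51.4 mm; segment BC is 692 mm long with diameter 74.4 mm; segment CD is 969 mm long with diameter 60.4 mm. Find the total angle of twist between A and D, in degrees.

1.40°

ω = 2π·132/60 = 13.82 rad/s, so T = P/ω = 4.99×745.7 / 13.82 = 269.2 N·m.
J_AB = π(0.0514)⁴/32 = 6.85×10^-7 m⁴; J_BC = π(0.0744)⁴/32 = 3.01×10^-6 m⁴; J_CD = π(0.0604)⁴/32 = 1.31×10^-6 m⁴.
θ = (T/G)·Σ L_i/J_i = (269.2/17.8×10⁹)·(0.443/6.85×10^-7 + 0.692/3.01×10^-6 + 0.969/1.31×10^-6) = 0.02447 rad.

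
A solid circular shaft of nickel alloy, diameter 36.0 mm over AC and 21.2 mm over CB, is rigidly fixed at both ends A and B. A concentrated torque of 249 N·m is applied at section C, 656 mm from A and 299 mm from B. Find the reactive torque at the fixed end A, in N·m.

197 N·m

Compatibility: T_A·a/J_AC = T_B·b/J_CB with T_A + T_B = T₀.
J_AC = 1.65×10^-7 m⁴, J_CB = 1.98×10^-8 m⁴, so T_A = T₀·(J_AC/a)/((J_AC/a)+(J_CB/b)) = 197.0 N·m, T_B = 51.98 N·m.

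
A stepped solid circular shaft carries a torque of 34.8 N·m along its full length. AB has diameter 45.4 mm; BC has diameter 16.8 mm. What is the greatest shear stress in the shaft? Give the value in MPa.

Under the same torque, τ_max = 16T/(πd³) is largest where d is smallest — segment BC (d = 16.8 mm).
τ_max = 16·34.80/(π·(0.0168)³) = 3.738×10^7 Pa.

37.4 MPa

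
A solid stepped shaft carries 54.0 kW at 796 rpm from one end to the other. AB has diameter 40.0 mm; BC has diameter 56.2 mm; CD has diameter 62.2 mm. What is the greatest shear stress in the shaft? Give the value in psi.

7480 psi

ω = 2π·796/60 = 83.36 rad/s, so T = P/ω = 54.0×10³ / 83.36 = 647.8 N·m.
Under the same torque, τ_max = 16T/(πd³) is largest where d is smallest — segment AB (d = 40.0 mm).
τ_max = 16·647.8/(π·(0.0400)³) = 5.155×10^7 Pa.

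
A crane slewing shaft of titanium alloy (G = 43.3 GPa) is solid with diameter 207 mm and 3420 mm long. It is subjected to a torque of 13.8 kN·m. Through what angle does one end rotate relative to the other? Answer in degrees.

0.346°

J = πd⁴/32 = π(0.207)⁴/32 = 1.803×10^-4 m⁴.
θ = T·L/(G·J) = 13800 × 3.42 / (43.3×10⁹ × 1.803×10^-4) = 6.047×10^-3 rad.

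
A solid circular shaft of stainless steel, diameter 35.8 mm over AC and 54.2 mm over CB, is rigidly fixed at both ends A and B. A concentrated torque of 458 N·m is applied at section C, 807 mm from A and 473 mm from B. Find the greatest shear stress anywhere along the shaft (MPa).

13.2 MPa

Compatibility: T_A·a/J_AC = T_B·b/J_CB with T_A + T_B = T₀.
J_AC = 1.61×10^-7 m⁴, J_CB = 8.47×10^-7 m⁴, so T_A = T₀·(J_AC/a)/((J_AC/a)+(J_CB/b)) = 45.97 N·m, T_B = 412.0 N·m.
τ in each portion: τ_AC = 5.10×10^6 Pa, τ_CB = 1.32×10^7 Pa; maximum is in CB.
τ_max = T_CB·r/J = 412.0·0.0271/8.47×10^-7 = 1.318×10^7 Pa.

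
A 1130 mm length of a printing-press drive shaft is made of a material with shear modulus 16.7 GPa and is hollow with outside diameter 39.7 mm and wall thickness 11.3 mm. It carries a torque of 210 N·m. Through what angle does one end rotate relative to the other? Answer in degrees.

3.46°

J = π(d_o⁴ − d_i⁴)/32 = π(0.0397⁴ − 0.0171⁴)/32 = 2.355×10^-7 m⁴.
θ = T·L/(G·J) = 210.0 × 1.13 / (16.7×10⁹ × 2.355×10^-7) = 0.06034 rad.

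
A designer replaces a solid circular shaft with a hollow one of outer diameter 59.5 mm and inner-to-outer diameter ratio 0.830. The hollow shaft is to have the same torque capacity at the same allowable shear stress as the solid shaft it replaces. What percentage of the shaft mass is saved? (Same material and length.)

Equal τ_max and T ⇒ the solid shaft needs d_s³ = d_o³(1−k⁴), so d_s = 59.5·(1−0.830⁴)^(1/3) = 48.01 mm.
Area ratio A_h/A_s = d_o²(1−k²)/d_s² = (1−k²)/(1−k⁴)^(2/3) = 0.4778.
Mass saving = 1 − 0.4778 = 52.2 %.

52.2 %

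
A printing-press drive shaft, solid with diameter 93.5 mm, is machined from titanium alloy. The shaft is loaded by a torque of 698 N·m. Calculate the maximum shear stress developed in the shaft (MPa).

4.35 MPa

J = πd⁴/32 = π(0.0935)⁴/32 = 7.503×10^-6 m⁴.
τ_max = T·r/J = 698.0 × 0.0467 / 7.503×10^-6 = 4.349×10^6 Pa.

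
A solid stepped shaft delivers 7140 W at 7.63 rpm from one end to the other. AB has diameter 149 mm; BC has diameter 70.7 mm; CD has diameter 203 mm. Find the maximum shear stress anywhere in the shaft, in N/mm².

ω = 2π·7.63/60 = 0.7990 rad/s, so T = P/ω = 7140 / 0.7990 = 8936 N·m.
Under the same torque, τ_max = 16T/(πd³) is largest where d is smallest — segment BC (d = 70.7 mm).
τ_max = 16·8936/(π·(0.0707)³) = 1.288×10^8 Pa.

129 N/mm²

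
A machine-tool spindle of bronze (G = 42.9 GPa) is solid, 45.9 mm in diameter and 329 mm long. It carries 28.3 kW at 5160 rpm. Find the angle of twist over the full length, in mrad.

0.922 mrad

ω = 2π·5160/60 = 540.4 rad/s, so T = P/ω = 28.3×10³ / 540.4 = 52.37 N·m.
J = πd⁴/32 = π(0.0459)⁴/32 = 4.358×10^-7 m⁴.
θ = T·L/(G·J) = 52.37 × 0.329 / (42.9×10⁹ × 4.358×10^-7) = 9.217×10^-4 rad.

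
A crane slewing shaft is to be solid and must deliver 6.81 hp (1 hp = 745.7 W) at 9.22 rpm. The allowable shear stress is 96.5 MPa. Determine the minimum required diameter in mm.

ω = 2π·9.22/60 = 0.9655 rad/s, so T = P/ω = 6.81×745.7 / 0.9655 = 5260 N·m.
For a solid shaft τ_max = 16T/(πd³), so d = (16T/(π τ_allow))^(1/3) = (16·5260/(π·9.65×10^7))^(1/3) = 0.06523 m.

65.2 mm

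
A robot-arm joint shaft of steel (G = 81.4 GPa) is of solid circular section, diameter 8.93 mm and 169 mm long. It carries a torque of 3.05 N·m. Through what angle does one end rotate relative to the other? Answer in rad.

0.0101 rad

J = πd⁴/32 = π(0.00893)⁴/32 = 6.243×10^-10 m⁴.
θ = T·L/(G·J) = 3.050 × 0.169 / (81.4×10⁹ × 6.243×10^-10) = 0.01014 rad.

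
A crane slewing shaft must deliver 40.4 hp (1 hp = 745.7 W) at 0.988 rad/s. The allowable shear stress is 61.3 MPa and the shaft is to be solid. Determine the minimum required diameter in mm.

136 mm

ω = 0.988 rad/s, so T = P/ω = 40.4×745.7 / 0.9880 = 30490 N·m.
For a solid shaft τ_max = 16T/(πd³), so d = (16T/(π τ_allow))^(1/3) = (16·30490/(π·6.13×10^7))^(1/3) = 0.1363 m.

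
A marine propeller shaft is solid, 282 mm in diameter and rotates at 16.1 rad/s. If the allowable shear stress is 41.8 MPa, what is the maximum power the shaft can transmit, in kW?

2960 kW

J = πd⁴/32 = π(0.282)⁴/32 = 6.209×10^-4 m⁴.
T_max = τ_allow·J/r = 4.18×10^7 × 6.209×10^-4 / 0.141 = 184100 N·m.
ω = 16.1 rad/s, so P_max = T_max·ω = 2.963×10^6 W.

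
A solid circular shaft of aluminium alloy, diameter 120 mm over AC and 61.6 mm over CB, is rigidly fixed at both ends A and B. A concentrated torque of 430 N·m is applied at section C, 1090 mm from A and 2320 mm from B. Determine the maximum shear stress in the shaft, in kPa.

1230 kPa

Compatibility: T_A·a/J_AC = T_B·b/J_CB with T_A + T_B = T₀.
J_AC = 2.04×10^-5 m⁴, J_CB = 1.41×10^-6 m⁴, so T_A = T₀·(J_AC/a)/((J_AC/a)+(J_CB/b)) = 416.4 N·m, T_B = 13.59 N·m.
τ in each portion: τ_AC = 1.23×10^6 Pa, τ_CB = 2.96×10^5 Pa; maximum is in AC.
τ_max = T_AC·r/J = 416.4·0.0600/2.04×10^-5 = 1.227×10^6 Pa.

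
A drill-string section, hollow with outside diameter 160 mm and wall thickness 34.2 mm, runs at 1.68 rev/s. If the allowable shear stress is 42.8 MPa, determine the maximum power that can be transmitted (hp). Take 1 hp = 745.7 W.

435 hp

J = π(d_o⁴ − d_i⁴)/32 = π(0.160⁴ − 0.0916⁴)/32 = 5.743×10^-5 m⁴.
T_max = τ_allow·J/r = 4.28×10^7 × 5.743×10^-5 / 0.0800 = 30720 N·m.
ω = 2π·1.68 = 10.56 rad/s, so P_max = T_max·ω = 3.243×10^5 W.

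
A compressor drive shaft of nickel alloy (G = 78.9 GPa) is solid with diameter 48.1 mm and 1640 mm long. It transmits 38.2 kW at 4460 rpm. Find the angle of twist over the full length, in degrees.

ω = 2π·4460/60 = 467.1 rad/s, so T = P/ω = 38.2×10³ / 467.1 = 81.79 N·m.
J = πd⁴/32 = π(0.0481)⁴/32 = 5.255×10^-7 m⁴.
θ = T·L/(G·J) = 81.79 × 1.64 / (78.9×10⁹ × 5.255×10^-7) = 3.235×10^-3 rad.

0.185°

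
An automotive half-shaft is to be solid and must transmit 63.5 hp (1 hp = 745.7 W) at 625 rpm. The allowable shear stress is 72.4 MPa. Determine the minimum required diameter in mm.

37.1 mm

ω = 2π·625/60 = 65.45 rad/s, so T = P/ω = 63.5×745.7 / 65.45 = 723.5 N·m.
For a solid shaft τ_max = 16T/(πd³), so d = (16T/(π τ_allow))^(1/3) = (16·723.5/(π·7.24×10^7))^(1/3) = 0.03706 m.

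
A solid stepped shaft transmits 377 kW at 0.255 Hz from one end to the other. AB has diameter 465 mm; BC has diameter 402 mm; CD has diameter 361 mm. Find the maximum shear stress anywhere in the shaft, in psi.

ω = 2π·0.255 = 1.602 rad/s, so T = P/ω = 377×10³ / 1.602 = 235300 N·m.
Under the same torque, τ_max = 16T/(πd³) is largest where d is smallest — segment CD (d = 361 mm).
τ_max = 16·235300/(π·(0.361)³) = 2.547×10^7 Pa.

3690 psi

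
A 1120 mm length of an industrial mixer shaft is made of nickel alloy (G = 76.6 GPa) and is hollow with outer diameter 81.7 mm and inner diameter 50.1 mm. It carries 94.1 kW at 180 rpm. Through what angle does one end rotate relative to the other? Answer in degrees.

ω = 2π·180/60 = 18.85 rad/s, so T = P/ω = 94.1×10³ / 18.85 = 4992 N·m.
J = π(d_o⁴ − d_i⁴)/32 = π(0.0817⁴ − 0.0501⁴)/32 = 3.756×10^-6 m⁴.
θ = T·L/(G·J) = 4992 × 1.12 / (76.6×10⁹ × 3.756×10^-6) = 0.01944 rad.

1.11°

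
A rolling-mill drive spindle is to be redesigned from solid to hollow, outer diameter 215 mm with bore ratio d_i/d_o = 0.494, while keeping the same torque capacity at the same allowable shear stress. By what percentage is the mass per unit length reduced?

Equal τ_max and T ⇒ the solid shaft needs d_s³ = d_o³(1−k⁴), so d_s = 215·(1−0.494⁴)^(1/3) = 210.6 mm.
Area ratio A_h/A_s = d_o²(1−k²)/d_s² = (1−k²)/(1−k⁴)^(2/3) = 0.7876.
Mass saving = 1 − 0.7876 = 21.2 %.

21.2 %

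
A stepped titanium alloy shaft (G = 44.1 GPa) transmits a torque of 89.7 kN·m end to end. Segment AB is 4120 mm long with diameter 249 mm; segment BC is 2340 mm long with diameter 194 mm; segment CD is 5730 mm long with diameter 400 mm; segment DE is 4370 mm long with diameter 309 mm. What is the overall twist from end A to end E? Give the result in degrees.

4.07°

J_AB = π(0.249)⁴/32 = 3.77×10^-4 m⁴; J_BC = π(0.194)⁴/32 = 1.39×10^-4 m⁴; J_CD = π(0.400)⁴/32 = 2.51×10^-3 m⁴; J_DE = π(0.309)⁴/32 = 8.95×10^-4 m⁴.
θ = (T/G)·Σ L_i/J_i = (89700/44.1×10⁹)·(4.12/3.77×10^-4 + 2.34/1.39×10^-4 + 5.73/2.51×10^-3 + 4.37/8.95×10^-4) = 0.07100 rad.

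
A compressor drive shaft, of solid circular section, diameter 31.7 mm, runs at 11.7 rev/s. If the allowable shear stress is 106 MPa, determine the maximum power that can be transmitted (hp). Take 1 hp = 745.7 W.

65.4 hp

J = πd⁴/32 = π(0.0317)⁴/32 = 9.914×10^-8 m⁴.
T_max = τ_allow·J/r = 1.06×10^8 × 9.914×10^-8 / 0.0158 = 663.0 N·m.
ω = 2π·11.7 = 73.51 rad/s, so P_max = T_max·ω = 4.874×10^4 W.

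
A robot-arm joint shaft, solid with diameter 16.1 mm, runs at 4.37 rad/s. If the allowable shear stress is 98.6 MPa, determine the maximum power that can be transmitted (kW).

J = πd⁴/32 = π(0.0161)⁴/32 = 6.596×10^-9 m⁴.
T_max = τ_allow·J/r = 9.86×10^7 × 6.596×10^-9 / 0.00805 = 80.79 N·m.
ω = 4.37 rad/s, so P_max = T_max·ω = 353.1 W.

0.353 kW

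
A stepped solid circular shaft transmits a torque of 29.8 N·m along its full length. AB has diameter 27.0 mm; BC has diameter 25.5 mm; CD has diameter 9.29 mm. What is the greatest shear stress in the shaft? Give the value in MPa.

Under the same torque, τ_max = 16T/(πd³) is largest where d is smallest — segment CD (d = 9.29 mm).
τ_max = 16·29.80/(π·(0.00929)³) = 1.893×10^8 Pa.

189 MPa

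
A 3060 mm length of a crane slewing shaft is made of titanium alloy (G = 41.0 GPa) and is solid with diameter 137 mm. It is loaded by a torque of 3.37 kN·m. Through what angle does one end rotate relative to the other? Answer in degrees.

J = πd⁴/32 = π(0.137)⁴/32 = 3.458×10^-5 m⁴.
θ = T·L/(G·J) = 3370 × 3.06 / (41.0×10⁹ × 3.458×10^-5) = 7.273×10^-3 rad.

0.417°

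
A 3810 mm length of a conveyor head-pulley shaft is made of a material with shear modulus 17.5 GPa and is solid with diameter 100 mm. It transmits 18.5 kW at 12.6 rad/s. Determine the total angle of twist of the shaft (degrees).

ω = 12.6 rad/s, so T = P/ω = 18.5×10³ / 12.60 = 1468 N·m.
J = πd⁴/32 = π(0.100)⁴/32 = 9.817×10^-6 m⁴.
θ = T·L/(G·J) = 1468 × 3.81 / (17.5×10⁹ × 9.817×10^-6) = 0.03256 rad.

1.87°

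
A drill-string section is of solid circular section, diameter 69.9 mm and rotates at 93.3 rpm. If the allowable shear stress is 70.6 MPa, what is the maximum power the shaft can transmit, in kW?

J = πd⁴/32 = π(0.0699)⁴/32 = 2.344×10^-6 m⁴.
T_max = τ_allow·J/r = 7.06×10^7 × 2.344×10^-6 / 0.0350 = 4734 N·m.
ω = 2π·93.3/60 = 9.770 rad/s, so P_max = T_max·ω = 4.626×10^4 W.

46.3 kW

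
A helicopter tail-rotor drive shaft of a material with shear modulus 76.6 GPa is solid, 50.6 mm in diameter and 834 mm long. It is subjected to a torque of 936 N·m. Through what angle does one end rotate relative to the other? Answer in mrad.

15.8 mrad

J = πd⁴/32 = π(0.0506)⁴/32 = 6.436×10^-7 m⁴.
θ = T·L/(G·J) = 936.0 × 0.834 / (76.6×10⁹ × 6.436×10^-7) = 0.01583 rad.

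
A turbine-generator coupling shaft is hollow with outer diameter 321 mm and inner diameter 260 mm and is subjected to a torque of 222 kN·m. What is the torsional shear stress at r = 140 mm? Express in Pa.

J = π(d_o⁴ − d_i⁴)/32 = π(0.321⁴ − 0.260⁴)/32 = 5.937×10^-4 m⁴.
Shear stress varies linearly with radius: τ = T·r/J = 222000 × 0.140 / 5.937×10^-4 = 5.235×10^7 Pa.

5.23e7 Pa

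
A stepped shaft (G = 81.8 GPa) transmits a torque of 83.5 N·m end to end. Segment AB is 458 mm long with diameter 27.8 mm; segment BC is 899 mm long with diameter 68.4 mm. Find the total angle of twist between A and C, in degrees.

0.481°

J_AB = π(0.0278)⁴/32 = 5.86×10^-8 m⁴; J_BC = π(0.0684)⁴/32 = 2.15×10^-6 m⁴.
θ = (T/G)·Σ L_i/J_i = (83.50/81.8×10⁹)·(0.458/5.86×10^-8 + 0.899/2.15×10^-6) = 8.400×10^-3 rad.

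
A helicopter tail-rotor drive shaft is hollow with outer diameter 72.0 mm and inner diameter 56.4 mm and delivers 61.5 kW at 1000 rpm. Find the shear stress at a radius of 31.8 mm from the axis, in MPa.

11.4 MPa

ω = 2π·1000/60 = 104.7 rad/s, so T = P/ω = 61.5×10³ / 104.7 = 587.3 N·m.
J = π(d_o⁴ − d_i⁴)/32 = π(0.0720⁴ − 0.0564⁴)/32 = 1.645×10^-6 m⁴.
Shear stress varies linearly with radius: τ = T·r/J = 587.3 × 0.0318 / 1.645×10^-6 = 1.135×10^7 Pa.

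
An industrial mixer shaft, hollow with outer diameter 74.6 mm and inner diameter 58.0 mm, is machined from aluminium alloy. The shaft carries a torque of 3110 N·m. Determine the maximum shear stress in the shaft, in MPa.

J = π(d_o⁴ − d_i⁴)/32 = π(0.0746⁴ − 0.0580⁴)/32 = 1.930×10^-6 m⁴.
τ_max = T·r/J = 3110 × 0.0373 / 1.930×10^-6 = 6.012×10^7 Pa.

60.1 MPa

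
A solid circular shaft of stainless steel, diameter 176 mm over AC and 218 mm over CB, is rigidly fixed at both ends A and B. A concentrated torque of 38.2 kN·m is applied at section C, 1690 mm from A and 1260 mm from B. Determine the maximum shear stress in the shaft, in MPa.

14.3 MPa

Compatibility: T_A·a/J_AC = T_B·b/J_CB with T_A + T_B = T₀.
J_AC = 9.42×10^-5 m⁴, J_CB = 2.22×10^-4 m⁴, so T_A = T₀·(J_AC/a)/((J_AC/a)+(J_CB/b)) = 9189 N·m, T_B = 29010 N·m.
τ in each portion: τ_AC = 8.58×10^6 Pa, τ_CB = 1.43×10^7 Pa; maximum is in CB.
τ_max = T_CB·r/J = 29010·0.109/2.22×10^-4 = 1.426×10^7 Pa.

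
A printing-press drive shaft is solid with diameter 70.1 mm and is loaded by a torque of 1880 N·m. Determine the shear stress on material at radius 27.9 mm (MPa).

J = πd⁴/32 = π(0.0701)⁴/32 = 2.371×10^-6 m⁴.
Shear stress varies linearly with radius: τ = T·r/J = 1880 × 0.0279 / 2.371×10^-6 = 2.213×10^7 Pa.

22.1 MPa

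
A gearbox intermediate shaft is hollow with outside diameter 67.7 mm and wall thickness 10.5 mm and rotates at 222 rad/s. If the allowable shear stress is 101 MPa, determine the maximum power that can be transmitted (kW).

1060 kW

J = π(d_o⁴ − d_i⁴)/32 = π(0.0677⁴ − 0.0467⁴)/32 = 1.595×10^-6 m⁴.
T_max = τ_allow·J/r = 1.01×10^8 × 1.595×10^-6 / 0.0338 = 4760 N·m.
ω = 222 rad/s, so P_max = T_max·ω = 1.057×10^6 W.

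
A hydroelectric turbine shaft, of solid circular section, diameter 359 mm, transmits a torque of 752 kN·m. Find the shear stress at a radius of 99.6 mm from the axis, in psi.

6660 psi

J = πd⁴/32 = π(0.359)⁴/32 = 1.631×10^-3 m⁴.
Shear stress varies linearly with radius: τ = T·r/J = 752000 × 0.0996 / 1.631×10^-3 = 4.593×10^7 Pa.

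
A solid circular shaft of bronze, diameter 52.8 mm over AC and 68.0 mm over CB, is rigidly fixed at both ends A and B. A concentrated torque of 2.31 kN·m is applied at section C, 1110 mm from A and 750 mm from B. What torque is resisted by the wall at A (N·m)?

Compatibility: T_A·a/J_AC = T_B·b/J_CB with T_A + T_B = T₀.
J_AC = 7.63×10^-7 m⁴, J_CB = 2.10×10^-6 m⁴, so T_A = T₀·(J_AC/a)/((J_AC/a)+(J_CB/b)) = 455.5 N·m, T_B = 1855 N·m.

455 N·m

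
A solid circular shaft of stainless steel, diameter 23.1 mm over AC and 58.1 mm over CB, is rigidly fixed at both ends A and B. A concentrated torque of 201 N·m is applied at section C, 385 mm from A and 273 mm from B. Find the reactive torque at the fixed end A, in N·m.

3.50 N·m

Compatibility: T_A·a/J_AC = T_B·b/J_CB with T_A + T_B = T₀.
J_AC = 2.80×10^-8 m⁴, J_CB = 1.12×10^-6 m⁴, so T_A = T₀·(J_AC/a)/((J_AC/a)+(J_CB/b)) = 3.500 N·m, T_B = 197.5 N·m.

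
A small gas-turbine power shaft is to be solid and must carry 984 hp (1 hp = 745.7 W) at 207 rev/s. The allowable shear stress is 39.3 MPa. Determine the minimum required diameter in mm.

41.8 mm

ω = 2π·207 = 1301 rad/s, so T = P/ω = 984×745.7 / 1301 = 564.2 N·m.
For a solid shaft τ_max = 16T/(πd³), so d = (16T/(π τ_allow))^(1/3) = (16·564.2/(π·3.93×10^7))^(1/3) = 0.04181 m.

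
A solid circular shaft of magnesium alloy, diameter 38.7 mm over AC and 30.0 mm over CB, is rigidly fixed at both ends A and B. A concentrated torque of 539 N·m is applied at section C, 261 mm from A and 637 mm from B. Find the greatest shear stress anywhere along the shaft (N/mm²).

Compatibility: T_A·a/J_AC = T_B·b/J_CB with T_A + T_B = T₀.
J_AC = 2.20×10^-7 m⁴, J_CB = 7.95×10^-8 m⁴, so T_A = T₀·(J_AC/a)/((J_AC/a)+(J_CB/b)) = 469.5 N·m, T_B = 69.47 N·m.
τ in each portion: τ_AC = 4.13×10^7 Pa, τ_CB = 1.31×10^7 Pa; maximum is in AC.
τ_max = T_AC·r/J = 469.5·0.0194/2.20×10^-7 = 4.126×10^7 Pa.

41.3 N/mm²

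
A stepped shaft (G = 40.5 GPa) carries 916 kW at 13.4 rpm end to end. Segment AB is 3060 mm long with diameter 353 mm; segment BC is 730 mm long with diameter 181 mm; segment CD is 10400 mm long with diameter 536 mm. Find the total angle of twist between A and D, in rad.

0.165 rad

ω = 2π·13.4/60 = 1.403 rad/s, so T = P/ω = 916×10³ / 1.403 = 652800 N·m.
J_AB = π(0.353)⁴/32 = 1.52×10^-3 m⁴; J_BC = π(0.181)⁴/32 = 1.05×10^-4 m⁴; J_CD = π(0.536)⁴/32 = 8.10×10^-3 m⁴.
θ = (T/G)·Σ L_i/J_i = (652800/40.5×10⁹)·(3.06/1.52×10^-3 + 0.730/1.05×10^-4 + 10.4/8.10×10^-3) = 0.1647 rad.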